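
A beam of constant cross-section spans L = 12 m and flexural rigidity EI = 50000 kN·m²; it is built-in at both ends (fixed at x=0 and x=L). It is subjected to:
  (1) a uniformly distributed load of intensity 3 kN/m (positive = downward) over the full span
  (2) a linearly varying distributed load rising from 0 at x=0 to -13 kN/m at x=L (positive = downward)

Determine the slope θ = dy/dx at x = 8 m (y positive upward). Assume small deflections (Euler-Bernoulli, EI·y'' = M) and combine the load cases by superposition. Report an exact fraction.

Load 1 — uniform load w=3 kN/m over full span:
  θ_1 = -wx(L-x)(L-2x)/(12EI) = -3·8·(12-8)·(12-2·8)/(12·50000) = 2/3125 rad
Load 2 — triangular load w₀=-13 kN/m (0→w₀ over full span):
  θ_2 = -w₀(2x(L-x)(L-2x)(x+2L)+x²(L-x)²)/(120LEI) = -(-13)·(2·8·(12-8)·(12-2·8)·(8+2·12)+8²·(12-8)²)/(120·12·50000) = -182/140625 rad
Superposition: θ = Σ θ_i = -92/140625 rad ≈ -0.000654 rad

θ(8) = -92/140625 rad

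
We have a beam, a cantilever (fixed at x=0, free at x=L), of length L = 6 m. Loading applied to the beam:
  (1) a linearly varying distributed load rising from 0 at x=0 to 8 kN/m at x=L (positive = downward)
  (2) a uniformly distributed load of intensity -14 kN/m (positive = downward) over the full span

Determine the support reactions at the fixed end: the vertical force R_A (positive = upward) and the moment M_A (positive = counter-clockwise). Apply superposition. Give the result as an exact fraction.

R_A = -60 kN, M_A = -156 kN·m

Load 1 — triangular load w₀=8 kN/m (0→w₀ over full span):
  R_A = w₀L/2 = 8·6/2 = 24 kN
  M_A = w₀L²/3 = 8·6²/3 = 96 kN·m
Load 2 — uniform load w=-14 kN/m over full span:
  R_A = wL = (-14)·6 = -84 kN
  M_A = wL²/2 = (-14)·6²/2 = -252 kN·m
Superposition: R_A = -60 kN, M_A = -156 kN·m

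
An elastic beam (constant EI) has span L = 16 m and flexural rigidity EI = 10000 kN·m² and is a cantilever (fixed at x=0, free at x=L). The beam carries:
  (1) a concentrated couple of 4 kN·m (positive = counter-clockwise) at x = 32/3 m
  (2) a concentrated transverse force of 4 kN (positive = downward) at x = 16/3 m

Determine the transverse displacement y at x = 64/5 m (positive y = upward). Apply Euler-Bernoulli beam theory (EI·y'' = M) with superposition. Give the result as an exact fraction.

y(64/5) = -7808/253125 m

Load 1 — applied couple M₀=4 kN·m at a=32/3 m (b=L-a=16/3):
  y_1 = M₀a(2x-a)/(2EI)  [x>a] = 4·(32/3)·(2·(64/5)-(32/3))/(2·10000) = 896/28125 m
Load 2 — point force P=4 kN at a=16/3 m (b=L-a=32/3):
  y_2 = -Pa²(3x-a)/(6EI)  [x>a] = -4·(16/3)²·(3·(64/5)-(16/3))/(6·10000) = -15872/253125 m
Superposition: y = Σ y_i = -7808/253125 m ≈ -0.030846 m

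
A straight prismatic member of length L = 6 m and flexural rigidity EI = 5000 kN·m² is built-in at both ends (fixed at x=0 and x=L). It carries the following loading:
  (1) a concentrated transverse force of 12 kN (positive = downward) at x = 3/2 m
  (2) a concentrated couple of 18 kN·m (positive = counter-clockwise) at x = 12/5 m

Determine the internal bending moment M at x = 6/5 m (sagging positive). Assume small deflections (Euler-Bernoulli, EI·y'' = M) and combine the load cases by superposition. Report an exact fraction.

M(6/5) = 5049/1000 kN·m

Load 1 — point force P=12 kN at a=3/2 m (b=L-a=9/2):
  M_1 = Pb²(3a+b)x/L³ - Pab²/L²  [x≤a] = 12·(9/2)²·(3·(3/2)+(9/2))·(6/5)/6³ - 12·(3/2)·(9/2)²/6² = 81/40 kN·m
Load 2 — applied couple M₀=18 kN·m at a=12/5 m (b=L-a=18/5):
  M_2 = R_Ax - M_A  [x≤a] with R_A=108/25, M_A=54/25 = (108/25)·(6/5) - (54/25) = 378/125 kN·m
Superposition: M = Σ M_i = 5049/1000 kN·m ≈ 5.049000 kN·m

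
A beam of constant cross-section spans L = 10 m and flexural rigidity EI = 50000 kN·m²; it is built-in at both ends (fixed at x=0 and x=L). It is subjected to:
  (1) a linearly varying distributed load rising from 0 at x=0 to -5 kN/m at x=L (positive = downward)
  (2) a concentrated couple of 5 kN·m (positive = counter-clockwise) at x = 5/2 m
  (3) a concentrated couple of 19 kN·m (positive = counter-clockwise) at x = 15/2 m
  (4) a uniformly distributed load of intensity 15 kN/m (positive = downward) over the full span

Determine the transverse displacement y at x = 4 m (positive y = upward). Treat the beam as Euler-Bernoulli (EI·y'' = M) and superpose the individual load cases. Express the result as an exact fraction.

y(4) = -12769/2000000 m

Load 1 — triangular load w₀=-5 kN/m (0→w₀ over full span):
  y_1 = -w₀x²(L-x)²(x+2L)/(120LEI) = -(-5)·4²·(10-4)²·(4+2·10)/(120·10·50000) = 18/15625 m
Load 2 — applied couple M₀=5 kN·m at a=5/2 m (b=L-a=15/2):
  y_2 = (R_Ax³/6 - M_Ax²/2 - M₀(x-a)²/2)/EI  [x>a] with R_A=9/16, M_A=-15/16 = ((9/16)·4³/6 - (-15/16)·4²/2 - 5·(4-(5/2))²/2)/50000 = 63/400000 m
Load 3 — applied couple M₀=19 kN·m at a=15/2 m (b=L-a=5/2):
  y_3 = (R_Ax³/6 - M_Ax²/2)/EI  [x≤a] with R_A=171/80, M_A=95/16 = ((171/80)·4³/6 - (95/16)·4²/2)/50000 = -247/500000 m
Load 4 — uniform load w=15 kN/m over full span:
  y_4 = -wx²(L-x)²/(24EI) = -15·4²·(10-4)²/(24·50000) = -9/1250 m
Superposition: y = Σ y_i = -12769/2000000 m ≈ -0.006385 m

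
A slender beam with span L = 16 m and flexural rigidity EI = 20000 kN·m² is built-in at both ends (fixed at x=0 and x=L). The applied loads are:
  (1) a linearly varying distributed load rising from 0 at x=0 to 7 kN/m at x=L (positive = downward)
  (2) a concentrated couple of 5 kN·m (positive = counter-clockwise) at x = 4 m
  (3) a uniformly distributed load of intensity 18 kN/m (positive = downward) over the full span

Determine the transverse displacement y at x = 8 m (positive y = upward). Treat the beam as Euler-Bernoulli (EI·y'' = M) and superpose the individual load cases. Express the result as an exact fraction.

y(8) = -2737/15000 m

Load 1 — triangular load w₀=7 kN/m (0→w₀ over full span):
  y_1 = -w₀x²(L-x)²(x+2L)/(120LEI) = -7·8²·(16-8)²·(8+2·16)/(120·16·20000) = -56/1875 m
Load 2 — applied couple M₀=5 kN·m at a=4 m (b=L-a=12):
  y_2 = (R_Ax³/6 - M_Ax²/2 - M₀(x-a)²/2)/EI  [x>a] with R_A=45/128, M_A=-15/16 = ((45/128)·8³/6 - (-15/16)·8²/2 - 5·(8-4)²/2)/20000 = 1/1000 m
Load 3 — uniform load w=18 kN/m over full span:
  y_3 = -wx²(L-x)²/(24EI) = -18·8²·(16-8)²/(24·20000) = -96/625 m
Superposition: y = Σ y_i = -2737/15000 m ≈ -0.182467 m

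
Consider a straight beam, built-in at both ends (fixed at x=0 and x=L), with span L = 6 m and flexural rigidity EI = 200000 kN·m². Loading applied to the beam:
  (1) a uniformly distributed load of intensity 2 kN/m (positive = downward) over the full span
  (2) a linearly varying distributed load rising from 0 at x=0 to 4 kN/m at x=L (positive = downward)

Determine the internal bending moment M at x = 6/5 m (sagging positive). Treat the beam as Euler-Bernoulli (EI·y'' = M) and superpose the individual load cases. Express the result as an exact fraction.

Load 1 — uniform load w=2 kN/m over full span:
  M_1 = wLx/2 - wL²/12 - wx²/2 = 2·6·(6/5)/2 - 2·6²/12 - 2·(6/5)²/2 = -6/25 kN·m
Load 2 — triangular load w₀=4 kN/m (0→w₀ over full span):
  M_2 = 3w₀Lx/20 - w₀L²/30 - w₀x³/(6L) = 3·4·6·(6/5)/20 - 4·6²/30 - 4·(6/5)³/(6·6) = -84/125 kN·m
Superposition: M = Σ M_i = -114/125 kN·m ≈ -0.912000 kN·m

M(6/5) = -114/125 kN·m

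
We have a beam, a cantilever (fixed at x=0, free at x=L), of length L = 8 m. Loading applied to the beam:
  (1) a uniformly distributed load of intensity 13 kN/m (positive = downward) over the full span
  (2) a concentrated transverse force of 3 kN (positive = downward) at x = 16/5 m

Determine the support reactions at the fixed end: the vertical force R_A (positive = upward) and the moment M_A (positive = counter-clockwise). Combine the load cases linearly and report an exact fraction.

R_A = 107 kN, M_A = 2128/5 kN·m

Load 1 — uniform load w=13 kN/m over full span:
  R_A = wL = 13·8 = 104 kN
  M_A = wL²/2 = 13·8²/2 = 416 kN·m
Load 2 — point force P=3 kN at a=16/5 m (b=L-a=24/5):
  R_A = P = 3 kN
  M_A = Pa = 3·(16/5) = 48/5 kN·m
Superposition: R_A = 107 kN, M_A = 2128/5 kN·m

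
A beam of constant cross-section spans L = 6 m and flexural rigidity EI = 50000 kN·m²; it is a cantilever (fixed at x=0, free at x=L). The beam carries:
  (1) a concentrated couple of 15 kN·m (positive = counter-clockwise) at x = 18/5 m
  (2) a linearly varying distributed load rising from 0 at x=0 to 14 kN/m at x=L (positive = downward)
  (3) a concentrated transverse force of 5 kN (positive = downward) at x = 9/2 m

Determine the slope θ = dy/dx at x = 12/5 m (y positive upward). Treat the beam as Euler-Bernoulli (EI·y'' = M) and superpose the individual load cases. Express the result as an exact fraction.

θ(12/5) = -90333/15625000 rad

Load 1 — applied couple M₀=15 kN·m at a=18/5 m (b=L-a=12/5):
  θ_1 = M₀x/EI  [x≤a] = 15·(12/5)/50000 = 9/12500 rad
Load 2 — triangular load w₀=14 kN/m (0→w₀ over full span):
  θ_2 = (w₀Lx²/4-w₀L²x/3-w₀x⁴/(24L))/EI = (14·6·(12/5)²/4-14·6²·(12/5)/3-14·(12/5)⁴/(24·6))/50000 = -11151/1953125 rad
Load 3 — point force P=5 kN at a=9/2 m (b=L-a=3/2):
  θ_3 = -Px(2a-x)/(2EI)  [x≤a] = -5·(12/5)·(2·(9/2)-(12/5))/(2·50000) = -99/125000 rad
Superposition: θ = Σ θ_i = -90333/15625000 rad ≈ -0.005781 rad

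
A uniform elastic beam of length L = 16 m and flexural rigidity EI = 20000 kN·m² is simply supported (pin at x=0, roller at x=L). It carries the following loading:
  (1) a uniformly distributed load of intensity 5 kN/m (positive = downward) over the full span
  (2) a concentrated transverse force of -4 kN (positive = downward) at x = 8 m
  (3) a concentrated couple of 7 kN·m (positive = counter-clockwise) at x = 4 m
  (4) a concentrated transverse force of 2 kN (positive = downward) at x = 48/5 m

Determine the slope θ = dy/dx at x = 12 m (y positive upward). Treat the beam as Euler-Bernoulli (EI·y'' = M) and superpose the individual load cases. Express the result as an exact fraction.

θ(12) = 68771/2500000 rad

Load 1 — uniform load w=5 kN/m over full span:
  θ_1 = -w(L³-6Lx²+4x³)/(24EI) = -5·(16³-6·16·12²+4·12³)/(24·20000) = 11/375 rad
Load 2 — point force P=-4 kN at a=8 m (b=L-a=8):
  θ_2 = -Pa(2L²-6Lx+3x²+a²)/(6LEI)  [x>a] = -(-4)·8·(2·16²-6·16·12+3·12²+8²)/(6·16·20000) = -3/1250 rad
Load 3 — applied couple M₀=7 kN·m at a=4 m (b=L-a=12):
  θ_3 = (M₀x²/(2L)-M₀(x-a)+C₁)/EI  [x>a] with C₁=M₀(3b²-L²)/(6L)=77/6 = (7·12²/(2·16)-7·(12-4)+(77/6))/20000 = -7/12000 rad
Load 4 — point force P=2 kN at a=48/5 m (b=L-a=32/5):
  θ_4 = -Pa(2L²-6Lx+3x²+a²)/(6LEI)  [x>a] = -2·(48/5)·(2·16²-6·16·12+3·12²+(48/5)²)/(6·16·20000) = 181/156250 rad
Superposition: θ = Σ θ_i = 68771/2500000 rad ≈ 0.027508 rad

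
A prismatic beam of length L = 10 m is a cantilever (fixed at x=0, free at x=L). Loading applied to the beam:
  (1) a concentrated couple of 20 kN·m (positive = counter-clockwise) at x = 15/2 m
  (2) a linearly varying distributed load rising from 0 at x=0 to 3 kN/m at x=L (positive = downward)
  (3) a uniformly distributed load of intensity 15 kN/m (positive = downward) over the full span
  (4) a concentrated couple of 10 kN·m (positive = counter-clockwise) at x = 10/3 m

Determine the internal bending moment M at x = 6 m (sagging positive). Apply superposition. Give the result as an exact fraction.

Load 1 — applied couple M₀=20 kN·m at a=15/2 m (b=L-a=5/2):
  M_1 = M₀  [x≤a] = 20 = 20 kN·m
Load 2 — triangular load w₀=3 kN/m (0→w₀ over full span):
  M_2 = w₀Lx/2 - w₀L²/3 - w₀x³/(6L) = 3·10·6/2 - 3·10²/3 - 3·6³/(6·10) = -104/5 kN·m
Load 3 — uniform load w=15 kN/m over full span:
  M_3 = -w(L-x)²/2 = -15·(10-6)²/2 = -120 kN·m
Load 4 — applied couple M₀=10 kN·m at a=10/3 m (b=L-a=20/3):
  M_4 = 0  [x>a] = 0 kN·m
Superposition: M = Σ M_i = -604/5 kN·m ≈ -120.800000 kN·m

M(6) = -604/5 kN·m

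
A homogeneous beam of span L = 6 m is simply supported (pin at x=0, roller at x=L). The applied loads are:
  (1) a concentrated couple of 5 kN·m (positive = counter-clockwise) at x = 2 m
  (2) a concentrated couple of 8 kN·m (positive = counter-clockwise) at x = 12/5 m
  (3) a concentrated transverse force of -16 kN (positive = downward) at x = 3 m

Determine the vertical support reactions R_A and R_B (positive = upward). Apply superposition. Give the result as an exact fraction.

R_A = -35/6 kN, R_B = -61/6 kN

Load 1 — applied couple M₀=5 kN·m at a=2 m (b=L-a=4):
  R_A = M₀/L = 5/6 kN
  R_B = -M₀/L = -5/6 kN
Load 2 — applied couple M₀=8 kN·m at a=12/5 m (b=L-a=18/5):
  R_A = M₀/L = 8/6 = 4/3 kN
  R_B = -M₀/L = -8/6 = -4/3 kN
Load 3 — point force P=-16 kN at a=3 m (b=L-a=3):
  R_A = Pb/L = (-16)·3/6 = -8 kN
  R_B = Pa/L = (-16)·3/6 = -8 kN
Superposition: R_A = -35/6 kN, R_B = -61/6 kN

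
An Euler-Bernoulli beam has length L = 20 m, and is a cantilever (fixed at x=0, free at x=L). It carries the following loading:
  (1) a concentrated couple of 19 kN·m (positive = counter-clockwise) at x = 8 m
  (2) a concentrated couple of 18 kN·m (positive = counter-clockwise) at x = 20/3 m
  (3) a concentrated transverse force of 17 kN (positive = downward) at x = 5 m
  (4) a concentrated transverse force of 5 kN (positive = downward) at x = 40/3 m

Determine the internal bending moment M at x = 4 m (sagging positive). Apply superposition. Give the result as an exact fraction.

Load 1 — applied couple M₀=19 kN·m at a=8 m (b=L-a=12):
  M_1 = M₀  [x≤a] = 19 = 19 kN·m
Load 2 — applied couple M₀=18 kN·m at a=20/3 m (b=L-a=40/3):
  M_2 = M₀  [x≤a] = 18 = 18 kN·m
Load 3 — point force P=17 kN at a=5 m (b=L-a=15):
  M_3 = -P(a-x)  [x≤a] = -17·(5-4) = -17 kN·m
Load 4 — point force P=5 kN at a=40/3 m (b=L-a=20/3):
  M_4 = -P(a-x)  [x≤a] = -5·((40/3)-4) = -140/3 kN·m
Superposition: M = Σ M_i = -80/3 kN·m ≈ -26.666667 kN·m

M(4) = -80/3 kN·m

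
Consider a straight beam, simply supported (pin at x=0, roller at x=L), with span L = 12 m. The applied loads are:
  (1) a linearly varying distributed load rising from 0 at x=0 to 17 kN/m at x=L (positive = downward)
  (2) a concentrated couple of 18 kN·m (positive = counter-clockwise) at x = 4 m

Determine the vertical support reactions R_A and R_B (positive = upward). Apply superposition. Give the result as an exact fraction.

Load 1 — triangular load w₀=17 kN/m (0→w₀ over full span):
  R_A = w₀L/6 = 17·12/6 = 34 kN
  R_B = w₀L/3 = 17·12/3 = 68 kN
Load 2 — applied couple M₀=18 kN·m at a=4 m (b=L-a=8):
  R_A = M₀/L = 18/12 = 3/2 kN
  R_B = -M₀/L = -18/12 = -3/2 kN
Superposition: R_A = 71/2 kN, R_B = 133/2 kN

R_A = 71/2 kN, R_B = 133/2 kN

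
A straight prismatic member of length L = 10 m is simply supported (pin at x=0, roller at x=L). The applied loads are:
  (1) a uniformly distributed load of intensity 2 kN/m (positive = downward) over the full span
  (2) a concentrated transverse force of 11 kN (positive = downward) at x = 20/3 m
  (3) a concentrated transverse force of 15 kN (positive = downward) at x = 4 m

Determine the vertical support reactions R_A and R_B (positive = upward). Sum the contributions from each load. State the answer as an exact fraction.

R_A = 68/3 kN, R_B = 70/3 kN

Load 1 — uniform load w=2 kN/m over full span:
  R_A = wL/2 = 2·10/2 = 10 kN
  R_B = wL/2 = 2·10/2 = 10 kN
Load 2 — point force P=11 kN at a=20/3 m (b=L-a=10/3):
  R_A = Pb/L = 11·(10/3)/10 = 11/3 kN
  R_B = Pa/L = 11·(20/3)/10 = 22/3 kN
Load 3 — point force P=15 kN at a=4 m (b=L-a=6):
  R_A = Pb/L = 15·6/10 = 9 kN
  R_B = Pa/L = 15·4/10 = 6 kN
Superposition: R_A = 68/3 kN, R_B = 70/3 kN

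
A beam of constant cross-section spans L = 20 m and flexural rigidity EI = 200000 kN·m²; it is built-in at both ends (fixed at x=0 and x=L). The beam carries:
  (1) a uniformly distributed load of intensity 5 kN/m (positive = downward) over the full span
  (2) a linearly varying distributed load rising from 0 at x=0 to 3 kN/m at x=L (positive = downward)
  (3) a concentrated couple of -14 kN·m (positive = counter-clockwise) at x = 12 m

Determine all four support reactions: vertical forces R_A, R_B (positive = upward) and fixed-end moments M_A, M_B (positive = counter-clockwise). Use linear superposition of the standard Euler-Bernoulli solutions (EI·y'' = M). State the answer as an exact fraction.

R_A = 7249/125 kN, M_A = 15164/75 kN·m, R_B = 9001/125 kN, M_B = -17126/75 kN·m

Load 1 — uniform load w=5 kN/m over full span:
  R_A = wL/2 = 5·20/2 = 50 kN
  M_A = wL²/12 = 5·20²/12 = 500/3 kN·m
  R_B = wL/2 = 5·20/2 = 50 kN
  M_B = -wL²/12 = -5·20²/12 = -500/3 kN·m
Load 2 — triangular load w₀=3 kN/m (0→w₀ over full span):
  R_A = 3w₀L/20 = 3·3·20/20 = 9 kN
  M_A = w₀L²/30 = 3·20²/30 = 40 kN·m
  R_B = 7w₀L/20 = 7·3·20/20 = 21 kN
  M_B = -w₀L²/20 = -3·20²/20 = -60 kN·m
Load 3 — applied couple M₀=-14 kN·m at a=12 m (b=L-a=8):
  R_A = 6M₀ab/L³ = 6·(-14)·12·8/20³ = -126/125 kN
  M_A = M₀b(2a-b)/L² = (-14)·8·(2·12-8)/20² = -112/25 kN·m
  R_B = -6M₀ab/L³ = -6·(-14)·12·8/20³ = 126/125 kN
  M_B = M₀a(2b-a)/L² = (-14)·12·(2·8-12)/20² = -42/25 kN·m
Superposition: R_A = 7249/125 kN, M_A = 15164/75 kN·m, R_B = 9001/125 kN, M_B = -17126/75 kN·m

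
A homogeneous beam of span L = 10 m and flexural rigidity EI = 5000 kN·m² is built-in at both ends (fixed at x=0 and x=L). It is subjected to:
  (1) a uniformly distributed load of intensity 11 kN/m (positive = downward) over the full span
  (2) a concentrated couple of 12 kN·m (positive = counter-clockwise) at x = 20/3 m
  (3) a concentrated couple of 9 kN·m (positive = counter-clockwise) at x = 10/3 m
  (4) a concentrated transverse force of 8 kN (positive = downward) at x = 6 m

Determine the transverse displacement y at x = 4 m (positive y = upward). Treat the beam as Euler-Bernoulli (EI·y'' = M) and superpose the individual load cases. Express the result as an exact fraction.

y(4) = -18721/312500 m

Load 1 — uniform load w=11 kN/m over full span:
  y_1 = -wx²(L-x)²/(24EI) = -11·4²·(10-4)²/(24·5000) = -33/625 m
Load 2 — applied couple M₀=12 kN·m at a=20/3 m (b=L-a=10/3):
  y_2 = (R_Ax³/6 - M_Ax²/2)/EI  [x≤a] with R_A=8/5, M_A=4 = ((8/5)·4³/6 - 4·4²/2)/5000 = -28/9375 m
Load 3 — applied couple M₀=9 kN·m at a=10/3 m (b=L-a=20/3):
  y_3 = (R_Ax³/6 - M_Ax²/2 - M₀(x-a)²/2)/EI  [x>a] with R_A=6/5, M_A=0 = ((6/5)·4³/6 - 0·4²/2 - 9·(4-(10/3))²/2)/5000 = 27/12500 m
Load 4 — point force P=8 kN at a=6 m (b=L-a=4):
  y_4 = -Pb²x²(3aL-(3a+b)x)/(6L³EI)  [x≤a] = -8·4²·4²·(3·6·10-(3·6+4)·4)/(6·10³·5000) = -1472/234375 m
Superposition: y = Σ y_i = -18721/312500 m ≈ -0.059907 m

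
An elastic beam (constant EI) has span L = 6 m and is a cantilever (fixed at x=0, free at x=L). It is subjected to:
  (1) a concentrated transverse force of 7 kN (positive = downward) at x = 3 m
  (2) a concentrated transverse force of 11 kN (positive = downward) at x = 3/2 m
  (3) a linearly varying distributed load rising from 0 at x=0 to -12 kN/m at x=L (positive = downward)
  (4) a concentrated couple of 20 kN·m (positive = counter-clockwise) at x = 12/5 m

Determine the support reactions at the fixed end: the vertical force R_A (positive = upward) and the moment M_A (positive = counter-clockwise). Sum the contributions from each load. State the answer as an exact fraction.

R_A = -18 kN, M_A = -253/2 kN·m

Load 1 — point force P=7 kN at a=3 m (b=L-a=3):
  R_A = P = 7 kN
  M_A = Pa = 7·3 = 21 kN·m
Load 2 — point force P=11 kN at a=3/2 m (b=L-a=9/2):
  R_A = P = 11 kN
  M_A = Pa = 11·(3/2) = 33/2 kN·m
Load 3 — triangular load w₀=-12 kN/m (0→w₀ over full span):
  R_A = w₀L/2 = (-12)·6/2 = -36 kN
  M_A = w₀L²/3 = (-12)·6²/3 = -144 kN·m
Load 4 — applied couple M₀=20 kN·m at a=12/5 m (b=L-a=18/5):
  R_A = 0 kN
  M_A = -M₀ = -20 kN·m
Superposition: R_A = -18 kN, M_A = -253/2 kN·m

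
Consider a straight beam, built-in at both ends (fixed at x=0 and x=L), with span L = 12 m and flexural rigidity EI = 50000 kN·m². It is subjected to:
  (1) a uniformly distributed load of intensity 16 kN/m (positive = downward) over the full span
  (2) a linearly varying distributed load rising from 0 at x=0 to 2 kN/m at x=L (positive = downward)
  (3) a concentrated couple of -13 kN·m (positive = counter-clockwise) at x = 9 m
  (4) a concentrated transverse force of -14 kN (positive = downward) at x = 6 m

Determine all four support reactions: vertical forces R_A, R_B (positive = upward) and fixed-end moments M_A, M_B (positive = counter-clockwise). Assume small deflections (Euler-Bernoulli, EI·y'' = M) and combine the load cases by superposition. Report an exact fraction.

R_A = 14621/160 kN, M_A = 14123/80 kN·m, R_B = 15779/160 kN, M_B = -14637/80 kN·m

Load 1 — uniform load w=16 kN/m over full span:
  R_A = wL/2 = 16·12/2 = 96 kN
  M_A = wL²/12 = 16·12²/12 = 192 kN·m
  R_B = wL/2 = 16·12/2 = 96 kN
  M_B = -wL²/12 = -16·12²/12 = -192 kN·m
Load 2 — triangular load w₀=2 kN/m (0→w₀ over full span):
  R_A = 3w₀L/20 = 3·2·12/20 = 18/5 kN
  M_A = w₀L²/30 = 2·12²/30 = 48/5 kN·m
  R_B = 7w₀L/20 = 7·2·12/20 = 42/5 kN
  M_B = -w₀L²/20 = -2·12²/20 = -72/5 kN·m
Load 3 — applied couple M₀=-13 kN·m at a=9 m (b=L-a=3):
  R_A = 6M₀ab/L³ = 6·(-13)·9·3/12³ = -39/32 kN
  M_A = M₀b(2a-b)/L² = (-13)·3·(2·9-3)/12² = -65/16 kN·m
  R_B = -6M₀ab/L³ = -6·(-13)·9·3/12³ = 39/32 kN
  M_B = M₀a(2b-a)/L² = (-13)·9·(2·3-9)/12² = 39/16 kN·m
Load 4 — point force P=-14 kN at a=6 m (b=L-a=6):
  R_A = Pb²(3a+b)/L³ = (-14)·6²·(3·6+6)/12³ = -7 kN
  M_A = Pab²/L² = (-14)·6·6²/12² = -21 kN·m
  R_B = Pa²(a+3b)/L³ = (-14)·6²·(6+3·6)/12³ = -7 kN
  M_B = -Pa²b/L² = -(-14)·6²·6/12² = 21 kN·m
Superposition: R_A = 14621/160 kN, M_A = 14123/80 kN·m, R_B = 15779/160 kN, M_B = -14637/80 kN·m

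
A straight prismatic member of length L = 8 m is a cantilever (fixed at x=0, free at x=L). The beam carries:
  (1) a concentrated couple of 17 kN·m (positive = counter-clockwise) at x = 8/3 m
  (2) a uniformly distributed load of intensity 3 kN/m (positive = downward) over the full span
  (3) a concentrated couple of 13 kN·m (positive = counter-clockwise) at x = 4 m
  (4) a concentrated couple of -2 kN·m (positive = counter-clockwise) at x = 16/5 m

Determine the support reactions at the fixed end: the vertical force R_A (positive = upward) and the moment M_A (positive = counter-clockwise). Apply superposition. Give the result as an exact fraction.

Load 1 — applied couple M₀=17 kN·m at a=8/3 m (b=L-a=16/3):
  R_A = 0 kN
  M_A = -M₀ = -17 kN·m
Load 2 — uniform load w=3 kN/m over full span:
  R_A = wL = 3·8 = 24 kN
  M_A = wL²/2 = 3·8²/2 = 96 kN·m
Load 3 — applied couple M₀=13 kN·m at a=4 m (b=L-a=4):
  R_A = 0 kN
  M_A = -M₀ = -13 kN·m
Load 4 — applied couple M₀=-2 kN·m at a=16/5 m (b=L-a=24/5):
  R_A = 0 kN
  M_A = -M₀ = -(-2) = 2 kN·m
Superposition: R_A = 24 kN, M_A = 68 kN·m

R_A = 24 kN, M_A = 68 kN·m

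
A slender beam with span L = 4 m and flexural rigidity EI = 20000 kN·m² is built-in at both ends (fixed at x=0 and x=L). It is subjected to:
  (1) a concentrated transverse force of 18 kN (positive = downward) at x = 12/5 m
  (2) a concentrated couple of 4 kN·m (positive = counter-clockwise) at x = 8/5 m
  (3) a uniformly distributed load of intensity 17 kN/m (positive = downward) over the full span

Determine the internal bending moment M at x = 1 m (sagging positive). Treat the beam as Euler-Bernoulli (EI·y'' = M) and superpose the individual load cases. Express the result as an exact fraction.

M(1) = 2413/750 kN·m

Load 1 — point force P=18 kN at a=12/5 m (b=L-a=8/5):
  M_1 = Pb²(3a+b)x/L³ - Pab²/L²  [x≤a] = 18·(8/5)²·(3·(12/5)+(8/5))·1/4³ - 18·(12/5)·(8/5)²/4² = -72/125 kN·m
Load 2 — applied couple M₀=4 kN·m at a=8/5 m (b=L-a=12/5):
  M_2 = R_Ax - M_A  [x≤a] with R_A=36/25, M_A=12/25 = (36/25)·1 - (12/25) = 24/25 kN·m
Load 3 — uniform load w=17 kN/m over full span:
  M_3 = wLx/2 - wL²/12 - wx²/2 = 17·4·1/2 - 17·4²/12 - 17·1²/2 = 17/6 kN·m
Superposition: M = Σ M_i = 2413/750 kN·m ≈ 3.217333 kN·m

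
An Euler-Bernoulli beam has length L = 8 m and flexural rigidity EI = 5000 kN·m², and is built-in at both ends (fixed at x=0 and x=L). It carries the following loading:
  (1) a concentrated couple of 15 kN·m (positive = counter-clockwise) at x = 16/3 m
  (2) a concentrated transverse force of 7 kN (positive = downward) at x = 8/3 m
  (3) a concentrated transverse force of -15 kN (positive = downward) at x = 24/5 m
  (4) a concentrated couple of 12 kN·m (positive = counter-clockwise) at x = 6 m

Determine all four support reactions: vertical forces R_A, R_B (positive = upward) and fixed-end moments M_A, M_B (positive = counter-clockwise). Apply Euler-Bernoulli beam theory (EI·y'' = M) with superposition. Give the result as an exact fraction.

Load 1 — applied couple M₀=15 kN·m at a=16/3 m (b=L-a=8/3):
  R_A = 6M₀ab/L³ = 6·15·(16/3)·(8/3)/8³ = 5/2 kN
  M_A = M₀b(2a-b)/L² = 15·(8/3)·(2·(16/3)-(8/3))/8² = 5 kN·m
  R_B = -6M₀ab/L³ = -6·15·(16/3)·(8/3)/8³ = -5/2 kN
  M_B = M₀a(2b-a)/L² = 15·(16/3)·(2·(8/3)-(16/3))/8² = 0 kN·m
Load 2 — point force P=7 kN at a=8/3 m (b=L-a=16/3):
  R_A = Pb²(3a+b)/L³ = 7·(16/3)²·(3·(8/3)+(16/3))/8³ = 140/27 kN
  M_A = Pab²/L² = 7·(8/3)·(16/3)²/8² = 224/27 kN·m
  R_B = Pa²(a+3b)/L³ = 7·(8/3)²·((8/3)+3·(16/3))/8³ = 49/27 kN
  M_B = -Pa²b/L² = -7·(8/3)²·(16/3)/8² = -112/27 kN·m
Load 3 — point force P=-15 kN at a=24/5 m (b=L-a=16/5):
  R_A = Pb²(3a+b)/L³ = (-15)·(16/5)²·(3·(24/5)+(16/5))/8³ = -132/25 kN
  M_A = Pab²/L² = (-15)·(24/5)·(16/5)²/8² = -288/25 kN·m
  R_B = Pa²(a+3b)/L³ = (-15)·(24/5)²·((24/5)+3·(16/5))/8³ = -243/25 kN
  M_B = -Pa²b/L² = -(-15)·(24/5)²·(16/5)/8² = 432/25 kN·m
Load 4 — applied couple M₀=12 kN·m at a=6 m (b=L-a=2):
  R_A = 6M₀ab/L³ = 6·12·6·2/8³ = 27/16 kN
  M_A = M₀b(2a-b)/L² = 12·2·(2·6-2)/8² = 15/4 kN·m
  R_B = -6M₀ab/L³ = -6·12·6·2/8³ = -27/16 kN
  M_B = M₀a(2b-a)/L² = 12·6·(2·2-6)/8² = -9/4 kN·m
Superposition: R_A = 44201/10800 kN, M_A = 14921/2700 kN·m, R_B = -130601/10800 kN, M_B = 29381/2700 kN·m

R_A = 44201/10800 kN, M_A = 14921/2700 kN·m, R_B = -130601/10800 kN, M_B = 29381/2700 kN·m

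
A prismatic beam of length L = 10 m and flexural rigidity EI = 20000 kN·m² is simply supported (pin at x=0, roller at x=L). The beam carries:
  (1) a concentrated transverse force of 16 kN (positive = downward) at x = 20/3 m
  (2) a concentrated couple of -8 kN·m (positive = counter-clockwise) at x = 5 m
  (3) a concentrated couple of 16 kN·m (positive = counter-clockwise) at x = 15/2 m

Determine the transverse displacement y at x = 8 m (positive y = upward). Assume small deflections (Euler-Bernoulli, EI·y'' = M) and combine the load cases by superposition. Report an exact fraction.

Load 1 — point force P=16 kN at a=20/3 m (b=L-a=10/3):
  y_1 = -Pa(L-x)(2Lx-a²-x²)/(6LEI)  [x>a] = -16·(20/3)·(10-8)·(2·10·8-(20/3)²-8²)/(6·10·20000) = -464/50625 m
Load 2 — applied couple M₀=-8 kN·m at a=5 m (b=L-a=5):
  y_2 = (M₀x³/(6L)-M₀(x-a)²/2+C₁x)/EI  [x>a] with C₁=M₀(3b²-L²)/(6L)=10/3 = ((-8)·8³/(6·10)-(-8)·(8-5)²/2+(10/3)·8)/20000 = -7/25000 m
Load 3 — applied couple M₀=16 kN·m at a=15/2 m (b=L-a=5/2):
  y_3 = (M₀x³/(6L)-M₀(x-a)²/2+C₁x)/EI  [x>a] with C₁=M₀(3b²-L²)/(6L)=-65/3 = (16·8³/(6·10)-16·(8-(15/2))²/2+(-65/3)·8)/20000 = -97/50000 m
Superposition: y = Σ y_i = -46111/4050000 m ≈ -0.011385 m

y(8) = -46111/4050000 m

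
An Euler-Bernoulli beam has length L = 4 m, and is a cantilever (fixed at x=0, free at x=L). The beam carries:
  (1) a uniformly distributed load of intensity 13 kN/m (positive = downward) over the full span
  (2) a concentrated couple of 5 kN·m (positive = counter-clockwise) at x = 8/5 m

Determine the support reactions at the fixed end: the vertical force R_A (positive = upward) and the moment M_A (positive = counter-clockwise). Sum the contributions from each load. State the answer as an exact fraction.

R_A = 52 kN, M_A = 99 kN·m

Load 1 — uniform load w=13 kN/m over full span:
  R_A = wL = 13·4 = 52 kN
  M_A = wL²/2 = 13·4²/2 = 104 kN·m
Load 2 — applied couple M₀=5 kN·m at a=8/5 m (b=L-a=12/5):
  R_A = 0 kN
  M_A = -M₀ = -5 kN·m
Superposition: R_A = 52 kN, M_A = 99 kN·m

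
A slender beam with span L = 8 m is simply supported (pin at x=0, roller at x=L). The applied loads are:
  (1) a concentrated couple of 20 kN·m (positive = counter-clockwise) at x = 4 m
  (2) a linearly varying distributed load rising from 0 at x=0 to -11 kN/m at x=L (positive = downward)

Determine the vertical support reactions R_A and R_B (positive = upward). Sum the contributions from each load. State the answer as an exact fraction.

Load 1 — applied couple M₀=20 kN·m at a=4 m (b=L-a=4):
  R_A = M₀/L = 20/8 = 5/2 kN
  R_B = -M₀/L = -20/8 = -5/2 kN
Load 2 — triangular load w₀=-11 kN/m (0→w₀ over full span):
  R_A = w₀L/6 = (-11)·8/6 = -44/3 kN
  R_B = w₀L/3 = (-11)·8/3 = -88/3 kN
Superposition: R_A = -73/6 kN, R_B = -191/6 kN

R_A = -73/6 kN, R_B = -191/6 kN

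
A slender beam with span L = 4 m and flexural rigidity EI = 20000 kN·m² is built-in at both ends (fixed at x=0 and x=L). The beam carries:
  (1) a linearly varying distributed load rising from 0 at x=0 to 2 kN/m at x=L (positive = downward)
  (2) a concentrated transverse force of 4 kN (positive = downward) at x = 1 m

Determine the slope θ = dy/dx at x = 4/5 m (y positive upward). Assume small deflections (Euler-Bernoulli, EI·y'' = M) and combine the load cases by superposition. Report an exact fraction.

Load 1 — triangular load w₀=2 kN/m (0→w₀ over full span):
  θ_1 = -w₀(2x(L-x)(L-2x)(x+2L)+x²(L-x)²)/(120LEI) = -2·(2·(4/5)·(4-(4/5))·(4-2·(4/5))·((4/5)+2·4)+(4/5)²·(4-(4/5))²)/(120·4·20000) = -28/1171875 rad
Load 2 — point force P=4 kN at a=1 m (b=L-a=3):
  θ_2 = -Pb²x(2aL-(3a+b)x)/(2L³EI)  [x≤a] = -4·3²·(4/5)·(2·1·4-(3·1+3)·(4/5))/(2·4³·20000) = -9/250000 rad
Superposition: θ = Σ θ_i = -1123/18750000 rad ≈ -0.000060 rad

θ(4/5) = -1123/18750000 rad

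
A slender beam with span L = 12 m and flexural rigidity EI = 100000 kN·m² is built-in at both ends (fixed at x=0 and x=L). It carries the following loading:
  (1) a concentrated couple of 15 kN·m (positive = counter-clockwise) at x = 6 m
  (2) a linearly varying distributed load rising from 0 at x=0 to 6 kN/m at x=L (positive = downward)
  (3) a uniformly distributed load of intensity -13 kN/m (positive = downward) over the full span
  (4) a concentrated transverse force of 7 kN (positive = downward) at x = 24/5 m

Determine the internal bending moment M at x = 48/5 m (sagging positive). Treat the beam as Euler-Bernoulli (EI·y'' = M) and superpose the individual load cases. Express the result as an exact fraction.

Load 1 — applied couple M₀=15 kN·m at a=6 m (b=L-a=6):
  M_1 = R_Ax - M_A - M₀  [x>a] with R_A=15/8, M_A=15/4 = (15/8)·(48/5) - (15/4) - 15 = -3/4 kN·m
Load 2 — triangular load w₀=6 kN/m (0→w₀ over full span):
  M_2 = 3w₀Lx/20 - w₀L²/30 - w₀x³/(6L) = 3·6·12·(48/5)/20 - 6·12²/30 - 6·(48/5)³/(6·12) = 144/125 kN·m
Load 3 — uniform load w=-13 kN/m over full span:
  M_3 = wLx/2 - wL²/12 - wx²/2 = (-13)·12·(48/5)/2 - (-13)·12²/12 - (-13)·(48/5)²/2 = 156/25 kN·m
Load 4 — point force P=7 kN at a=24/5 m (b=L-a=36/5):
  M_4 = Pa²(a+3b)(L-x)/L³ - Pa²b/L²  [x>a] = 7·(24/5)²·((24/5)+3·(36/5))·(12-(48/5))/12³ - 7·(24/5)²·(36/5)/12² = -1344/625 kN·m
Superposition: M = Σ M_i = 11229/2500 kN·m ≈ 4.491600 kN·m

M(48/5) = 11229/2500 kN·m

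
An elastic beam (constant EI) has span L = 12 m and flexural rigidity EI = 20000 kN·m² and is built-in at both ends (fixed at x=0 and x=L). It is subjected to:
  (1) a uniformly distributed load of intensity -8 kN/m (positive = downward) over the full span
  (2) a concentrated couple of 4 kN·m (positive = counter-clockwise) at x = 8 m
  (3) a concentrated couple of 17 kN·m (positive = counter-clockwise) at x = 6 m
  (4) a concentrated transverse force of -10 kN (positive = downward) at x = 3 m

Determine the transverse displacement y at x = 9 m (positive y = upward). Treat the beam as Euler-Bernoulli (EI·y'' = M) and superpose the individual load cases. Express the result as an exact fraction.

y(9) = 8603/640000 m

Load 1 — uniform load w=-8 kN/m over full span:
  y_1 = -wx²(L-x)²/(24EI) = -(-8)·9²·(12-9)²/(24·20000) = 243/20000 m
Load 2 — applied couple M₀=4 kN·m at a=8 m (b=L-a=4):
  y_2 = (R_Ax³/6 - M_Ax²/2 - M₀(x-a)²/2)/EI  [x>a] with R_A=4/9, M_A=4/3 = ((4/9)·9³/6 - (4/3)·9²/2 - 4·(9-8)²/2)/20000 = -1/10000 m
Load 3 — applied couple M₀=17 kN·m at a=6 m (b=L-a=6):
  y_3 = (R_Ax³/6 - M_Ax²/2 - M₀(x-a)²/2)/EI  [x>a] with R_A=17/8, M_A=17/4 = ((17/8)·9³/6 - (17/4)·9²/2 - 17·(9-6)²/2)/20000 = 153/320000 m
Load 4 — point force P=-10 kN at a=3 m (b=L-a=9):
  y_4 = -Pa²(L-x)²(3bL-(3b+a)(L-x))/(6L³EI)  [x>a] = -(-10)·3²·(12-9)²·(3·9·12-(3·9+3)·(12-9))/(6·12³·20000) = 117/128000 m
Superposition: y = Σ y_i = 8603/640000 m ≈ 0.013442 m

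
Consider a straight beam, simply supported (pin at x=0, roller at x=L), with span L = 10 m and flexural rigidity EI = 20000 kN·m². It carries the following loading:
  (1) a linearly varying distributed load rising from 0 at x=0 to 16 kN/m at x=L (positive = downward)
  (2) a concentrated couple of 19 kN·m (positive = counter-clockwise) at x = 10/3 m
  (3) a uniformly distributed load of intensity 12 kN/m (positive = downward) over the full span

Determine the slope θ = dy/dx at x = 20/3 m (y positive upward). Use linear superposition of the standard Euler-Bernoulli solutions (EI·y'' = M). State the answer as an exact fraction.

θ(20/3) = 18467/972000 rad

Load 1 — triangular load w₀=16 kN/m (0→w₀ over full span):
  θ_1 = -w₀(7L⁴-30L²x²+15x⁴)/(360LEI) = -16·(7·10⁴-30·10²·(20/3)²+15·(20/3)⁴)/(360·10·20000) = 91/12150 rad
Load 2 — applied couple M₀=19 kN·m at a=10/3 m (b=L-a=20/3):
  θ_2 = (M₀x²/(2L)-M₀(x-a)+C₁)/EI  [x>a] with C₁=M₀(3b²-L²)/(6L)=95/9 = (19·(20/3)²/(2·10)-19·((20/3)-(10/3))+(95/9))/20000 = -19/36000 rad
Load 3 — uniform load w=12 kN/m over full span:
  θ_3 = -w(L³-6Lx²+4x³)/(24EI) = -12·(10³-6·10·(20/3)²+4·(20/3)³)/(24·20000) = 13/1080 rad
Superposition: θ = Σ θ_i = 18467/972000 rad ≈ 0.018999 rad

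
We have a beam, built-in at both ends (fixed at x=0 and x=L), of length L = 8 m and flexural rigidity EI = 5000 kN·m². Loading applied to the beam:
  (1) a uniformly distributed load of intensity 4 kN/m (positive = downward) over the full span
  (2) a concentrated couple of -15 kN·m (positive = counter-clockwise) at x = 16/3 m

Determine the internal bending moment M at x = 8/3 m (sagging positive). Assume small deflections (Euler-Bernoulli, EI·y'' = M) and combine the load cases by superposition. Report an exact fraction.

M(8/3) = 49/9 kN·m

Load 1 — uniform load w=4 kN/m over full span:
  M_1 = wLx/2 - wL²/12 - wx²/2 = 4·8·(8/3)/2 - 4·8²/12 - 4·(8/3)²/2 = 64/9 kN·m
Load 2 — applied couple M₀=-15 kN·m at a=16/3 m (b=L-a=8/3):
  M_2 = R_Ax - M_A  [x≤a] with R_A=-5/2, M_A=-5 = (-5/2)·(8/3) - (-5) = -5/3 kN·m
Superposition: M = Σ M_i = 49/9 kN·m ≈ 5.444444 kN·m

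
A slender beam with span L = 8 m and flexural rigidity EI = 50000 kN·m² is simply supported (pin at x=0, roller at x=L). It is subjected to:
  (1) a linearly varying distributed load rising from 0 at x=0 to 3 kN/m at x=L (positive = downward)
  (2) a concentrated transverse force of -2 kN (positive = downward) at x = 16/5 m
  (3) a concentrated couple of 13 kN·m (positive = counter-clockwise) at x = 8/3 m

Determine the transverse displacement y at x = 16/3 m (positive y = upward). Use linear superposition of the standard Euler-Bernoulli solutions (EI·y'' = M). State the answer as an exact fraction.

y(16/3) = -55762/94921875 m

Load 1 — triangular load w₀=3 kN/m (0→w₀ over full span):
  y_1 = -w₀x(7L⁴-10L²x²+3x⁴)/(360LEI) = -3·(16/3)·(7·8⁴-10·8²·(16/3)²+3·(16/3)⁴)/(360·8·50000) = -1088/759375 m
Load 2 — point force P=-2 kN at a=16/5 m (b=L-a=24/5):
  y_2 = -Pa(L-x)(2Lx-a²-x²)/(6LEI)  [x>a] = -(-2)·(16/5)·(8-(16/3))·(2·8·(16/3)-(16/5)²-(16/3)²)/(6·8·50000) = 10496/31640625 m
Load 3 — applied couple M₀=13 kN·m at a=8/3 m (b=L-a=16/3):
  y_3 = (M₀x³/(6L)-M₀(x-a)²/2+C₁x)/EI  [x>a] with C₁=M₀(3b²-L²)/(6L)=52/9 = (13·(16/3)³/(6·8)-13·((16/3)-(8/3))²/2+(52/9)·(16/3))/50000 = 26/50625 m
Superposition: y = Σ y_i = -55762/94921875 m ≈ -0.000587 m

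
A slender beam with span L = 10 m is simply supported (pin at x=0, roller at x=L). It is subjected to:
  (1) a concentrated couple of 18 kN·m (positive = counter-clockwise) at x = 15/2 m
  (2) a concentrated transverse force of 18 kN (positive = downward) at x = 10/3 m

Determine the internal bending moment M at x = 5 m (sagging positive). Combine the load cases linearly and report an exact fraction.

M(5) = 39 kN·m

Load 1 — applied couple M₀=18 kN·m at a=15/2 m (b=L-a=5/2):
  M_1 = M₀x/L  [x≤a] = 18·5/10 = 9 kN·m
Load 2 — point force P=18 kN at a=10/3 m (b=L-a=20/3):
  M_2 = Pa(L-x)/L  [x>a] = 18·(10/3)·(10-5)/10 = 30 kN·m
Superposition: M = Σ M_i = 39 kN·m ≈ 39.000000 kN·m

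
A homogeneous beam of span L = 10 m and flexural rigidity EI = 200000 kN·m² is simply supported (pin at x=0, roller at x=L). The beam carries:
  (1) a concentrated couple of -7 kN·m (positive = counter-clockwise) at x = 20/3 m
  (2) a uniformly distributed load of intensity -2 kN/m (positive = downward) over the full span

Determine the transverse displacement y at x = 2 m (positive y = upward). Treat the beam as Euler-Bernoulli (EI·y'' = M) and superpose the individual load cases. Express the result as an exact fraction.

Load 1 — applied couple M₀=-7 kN·m at a=20/3 m (b=L-a=10/3):
  y_1 = (M₀x³/(6L)+C₁x)/EI  [x≤a] with C₁=M₀(3b²-L²)/(6L)=70/9 = ((-7)·2³/(6·10)+(70/9)·2)/200000 = 329/4500000 m
Load 2 — uniform load w=-2 kN/m over full span:
  y_2 = -wx(L³-2Lx²+x³)/(24EI) = -(-2)·2·(10³-2·10·2²+2³)/(24·200000) = 29/37500 m
Superposition: y = Σ y_i = 3809/4500000 m ≈ 0.000846 m

y(2) = 3809/4500000 m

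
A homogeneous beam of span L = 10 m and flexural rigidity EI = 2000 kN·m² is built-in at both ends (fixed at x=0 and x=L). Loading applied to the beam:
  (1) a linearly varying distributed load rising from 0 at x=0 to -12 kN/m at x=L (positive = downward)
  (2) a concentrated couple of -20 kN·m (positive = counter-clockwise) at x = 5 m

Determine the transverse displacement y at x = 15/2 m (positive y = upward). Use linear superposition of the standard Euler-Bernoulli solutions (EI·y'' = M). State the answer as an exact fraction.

y(15/2) = 91/2048 m

Load 1 — triangular load w₀=-12 kN/m (0→w₀ over full span):
  y_1 = -w₀x²(L-x)²(x+2L)/(120LEI) = -(-12)·(15/2)²·(10-(15/2))²·((15/2)+2·10)/(120·10·2000) = 99/2048 m
Load 2 — applied couple M₀=-20 kN·m at a=5 m (b=L-a=5):
  y_2 = (R_Ax³/6 - M_Ax²/2 - M₀(x-a)²/2)/EI  [x>a] with R_A=-3, M_A=-5 = ((-3)·(15/2)³/6 - (-5)·(15/2)²/2 - (-20)·((15/2)-5)²/2)/2000 = -1/256 m
Superposition: y = Σ y_i = 91/2048 m ≈ 0.044434 m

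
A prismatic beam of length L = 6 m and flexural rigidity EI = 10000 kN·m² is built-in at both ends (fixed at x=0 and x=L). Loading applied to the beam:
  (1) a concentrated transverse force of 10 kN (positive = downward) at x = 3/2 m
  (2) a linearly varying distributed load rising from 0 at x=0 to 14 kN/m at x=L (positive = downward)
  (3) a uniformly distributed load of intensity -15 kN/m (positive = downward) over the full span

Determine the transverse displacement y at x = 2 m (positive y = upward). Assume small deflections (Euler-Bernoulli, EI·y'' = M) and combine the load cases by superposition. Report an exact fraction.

Load 1 — point force P=10 kN at a=3/2 m (b=L-a=9/2):
  y_1 = -Pa²(L-x)²(3bL-(3b+a)(L-x))/(6L³EI)  [x>a] = -10·(3/2)²·(6-2)²·(3·(9/2)·6-(3·(9/2)+(3/2))·(6-2))/(6·6³·10000) = -7/12000 m
Load 2 — triangular load w₀=14 kN/m (0→w₀ over full span):
  y_2 = -w₀x²(L-x)²(x+2L)/(120LEI) = -14·2²·(6-2)²·(2+2·6)/(120·6·10000) = -49/28125 m
Load 3 — uniform load w=-15 kN/m over full span:
  y_3 = -wx²(L-x)²/(24EI) = -(-15)·2²·(6-2)²/(24·10000) = 1/250 m
Superposition: y = Σ y_i = 1507/900000 m ≈ 0.001674 m

y(2) = 1507/900000 m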